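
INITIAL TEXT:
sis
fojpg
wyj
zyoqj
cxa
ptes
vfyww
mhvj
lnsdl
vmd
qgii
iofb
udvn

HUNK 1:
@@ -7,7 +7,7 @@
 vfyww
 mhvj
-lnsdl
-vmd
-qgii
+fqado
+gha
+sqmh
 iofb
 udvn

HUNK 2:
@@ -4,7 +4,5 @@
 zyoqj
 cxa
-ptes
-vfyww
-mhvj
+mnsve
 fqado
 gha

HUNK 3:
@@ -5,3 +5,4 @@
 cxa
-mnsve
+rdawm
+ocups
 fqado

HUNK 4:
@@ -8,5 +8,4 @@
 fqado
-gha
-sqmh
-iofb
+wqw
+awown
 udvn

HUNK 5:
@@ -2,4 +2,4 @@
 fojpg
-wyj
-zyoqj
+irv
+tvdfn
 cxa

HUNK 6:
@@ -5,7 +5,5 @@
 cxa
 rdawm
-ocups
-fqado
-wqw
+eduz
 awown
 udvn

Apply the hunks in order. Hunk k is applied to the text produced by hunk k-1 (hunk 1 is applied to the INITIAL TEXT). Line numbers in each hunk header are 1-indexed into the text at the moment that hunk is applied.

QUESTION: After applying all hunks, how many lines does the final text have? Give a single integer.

Hunk 1: at line 7 remove [lnsdl,vmd,qgii] add [fqado,gha,sqmh] -> 13 lines: sis fojpg wyj zyoqj cxa ptes vfyww mhvj fqado gha sqmh iofb udvn
Hunk 2: at line 4 remove [ptes,vfyww,mhvj] add [mnsve] -> 11 lines: sis fojpg wyj zyoqj cxa mnsve fqado gha sqmh iofb udvn
Hunk 3: at line 5 remove [mnsve] add [rdawm,ocups] -> 12 lines: sis fojpg wyj zyoqj cxa rdawm ocups fqado gha sqmh iofb udvn
Hunk 4: at line 8 remove [gha,sqmh,iofb] add [wqw,awown] -> 11 lines: sis fojpg wyj zyoqj cxa rdawm ocups fqado wqw awown udvn
Hunk 5: at line 2 remove [wyj,zyoqj] add [irv,tvdfn] -> 11 lines: sis fojpg irv tvdfn cxa rdawm ocups fqado wqw awown udvn
Hunk 6: at line 5 remove [ocups,fqado,wqw] add [eduz] -> 9 lines: sis fojpg irv tvdfn cxa rdawm eduz awown udvn
Final line count: 9

Answer: 9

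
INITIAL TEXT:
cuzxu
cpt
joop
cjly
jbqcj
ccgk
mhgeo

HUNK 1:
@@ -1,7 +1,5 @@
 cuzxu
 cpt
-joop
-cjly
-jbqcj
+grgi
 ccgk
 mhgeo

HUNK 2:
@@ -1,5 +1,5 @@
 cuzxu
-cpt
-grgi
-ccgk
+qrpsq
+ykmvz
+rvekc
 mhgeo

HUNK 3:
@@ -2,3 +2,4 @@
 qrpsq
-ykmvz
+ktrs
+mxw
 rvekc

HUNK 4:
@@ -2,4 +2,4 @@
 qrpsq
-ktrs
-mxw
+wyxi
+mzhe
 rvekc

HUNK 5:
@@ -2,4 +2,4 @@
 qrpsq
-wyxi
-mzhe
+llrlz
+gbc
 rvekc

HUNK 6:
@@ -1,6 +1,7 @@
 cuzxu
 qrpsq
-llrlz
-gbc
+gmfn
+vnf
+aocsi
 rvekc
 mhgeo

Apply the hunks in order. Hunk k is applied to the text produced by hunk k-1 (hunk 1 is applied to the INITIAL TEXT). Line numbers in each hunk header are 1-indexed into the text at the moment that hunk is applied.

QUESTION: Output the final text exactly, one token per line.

Answer: cuzxu
qrpsq
gmfn
vnf
aocsi
rvekc
mhgeo

Derivation:
Hunk 1: at line 1 remove [joop,cjly,jbqcj] add [grgi] -> 5 lines: cuzxu cpt grgi ccgk mhgeo
Hunk 2: at line 1 remove [cpt,grgi,ccgk] add [qrpsq,ykmvz,rvekc] -> 5 lines: cuzxu qrpsq ykmvz rvekc mhgeo
Hunk 3: at line 2 remove [ykmvz] add [ktrs,mxw] -> 6 lines: cuzxu qrpsq ktrs mxw rvekc mhgeo
Hunk 4: at line 2 remove [ktrs,mxw] add [wyxi,mzhe] -> 6 lines: cuzxu qrpsq wyxi mzhe rvekc mhgeo
Hunk 5: at line 2 remove [wyxi,mzhe] add [llrlz,gbc] -> 6 lines: cuzxu qrpsq llrlz gbc rvekc mhgeo
Hunk 6: at line 1 remove [llrlz,gbc] add [gmfn,vnf,aocsi] -> 7 lines: cuzxu qrpsq gmfn vnf aocsi rvekc mhgeo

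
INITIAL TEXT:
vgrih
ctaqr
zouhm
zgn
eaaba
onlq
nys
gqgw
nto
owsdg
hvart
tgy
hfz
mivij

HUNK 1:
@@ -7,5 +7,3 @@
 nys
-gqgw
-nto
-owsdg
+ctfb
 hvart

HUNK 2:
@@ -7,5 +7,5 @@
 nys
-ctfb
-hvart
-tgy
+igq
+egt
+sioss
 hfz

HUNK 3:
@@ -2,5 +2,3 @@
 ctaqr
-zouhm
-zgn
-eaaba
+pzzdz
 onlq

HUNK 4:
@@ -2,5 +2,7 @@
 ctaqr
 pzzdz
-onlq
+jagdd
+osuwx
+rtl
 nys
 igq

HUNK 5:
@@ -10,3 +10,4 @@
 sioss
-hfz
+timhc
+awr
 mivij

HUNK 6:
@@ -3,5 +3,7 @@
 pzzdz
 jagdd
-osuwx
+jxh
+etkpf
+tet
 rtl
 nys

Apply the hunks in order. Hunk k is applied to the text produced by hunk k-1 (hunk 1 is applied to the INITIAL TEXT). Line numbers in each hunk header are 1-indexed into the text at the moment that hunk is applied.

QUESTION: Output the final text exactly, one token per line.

Answer: vgrih
ctaqr
pzzdz
jagdd
jxh
etkpf
tet
rtl
nys
igq
egt
sioss
timhc
awr
mivij

Derivation:
Hunk 1: at line 7 remove [gqgw,nto,owsdg] add [ctfb] -> 12 lines: vgrih ctaqr zouhm zgn eaaba onlq nys ctfb hvart tgy hfz mivij
Hunk 2: at line 7 remove [ctfb,hvart,tgy] add [igq,egt,sioss] -> 12 lines: vgrih ctaqr zouhm zgn eaaba onlq nys igq egt sioss hfz mivij
Hunk 3: at line 2 remove [zouhm,zgn,eaaba] add [pzzdz] -> 10 lines: vgrih ctaqr pzzdz onlq nys igq egt sioss hfz mivij
Hunk 4: at line 2 remove [onlq] add [jagdd,osuwx,rtl] -> 12 lines: vgrih ctaqr pzzdz jagdd osuwx rtl nys igq egt sioss hfz mivij
Hunk 5: at line 10 remove [hfz] add [timhc,awr] -> 13 lines: vgrih ctaqr pzzdz jagdd osuwx rtl nys igq egt sioss timhc awr mivij
Hunk 6: at line 3 remove [osuwx] add [jxh,etkpf,tet] -> 15 lines: vgrih ctaqr pzzdz jagdd jxh etkpf tet rtl nys igq egt sioss timhc awr mivij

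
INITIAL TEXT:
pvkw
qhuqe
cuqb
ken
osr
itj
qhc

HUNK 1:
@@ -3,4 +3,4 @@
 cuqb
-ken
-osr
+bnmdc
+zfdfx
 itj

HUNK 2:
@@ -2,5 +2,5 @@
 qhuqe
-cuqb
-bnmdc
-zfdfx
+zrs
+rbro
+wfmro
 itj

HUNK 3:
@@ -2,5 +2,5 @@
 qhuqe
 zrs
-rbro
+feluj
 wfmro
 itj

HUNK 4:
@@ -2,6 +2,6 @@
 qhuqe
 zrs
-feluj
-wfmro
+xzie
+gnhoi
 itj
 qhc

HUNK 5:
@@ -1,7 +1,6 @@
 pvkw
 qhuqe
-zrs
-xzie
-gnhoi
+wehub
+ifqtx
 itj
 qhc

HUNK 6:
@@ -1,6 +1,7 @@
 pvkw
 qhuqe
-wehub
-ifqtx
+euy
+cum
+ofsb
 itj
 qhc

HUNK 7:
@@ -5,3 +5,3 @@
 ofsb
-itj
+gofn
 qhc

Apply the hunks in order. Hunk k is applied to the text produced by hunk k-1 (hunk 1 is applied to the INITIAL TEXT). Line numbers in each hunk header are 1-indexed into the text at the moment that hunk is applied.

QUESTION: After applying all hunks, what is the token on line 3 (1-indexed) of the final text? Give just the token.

Answer: euy

Derivation:
Hunk 1: at line 3 remove [ken,osr] add [bnmdc,zfdfx] -> 7 lines: pvkw qhuqe cuqb bnmdc zfdfx itj qhc
Hunk 2: at line 2 remove [cuqb,bnmdc,zfdfx] add [zrs,rbro,wfmro] -> 7 lines: pvkw qhuqe zrs rbro wfmro itj qhc
Hunk 3: at line 2 remove [rbro] add [feluj] -> 7 lines: pvkw qhuqe zrs feluj wfmro itj qhc
Hunk 4: at line 2 remove [feluj,wfmro] add [xzie,gnhoi] -> 7 lines: pvkw qhuqe zrs xzie gnhoi itj qhc
Hunk 5: at line 1 remove [zrs,xzie,gnhoi] add [wehub,ifqtx] -> 6 lines: pvkw qhuqe wehub ifqtx itj qhc
Hunk 6: at line 1 remove [wehub,ifqtx] add [euy,cum,ofsb] -> 7 lines: pvkw qhuqe euy cum ofsb itj qhc
Hunk 7: at line 5 remove [itj] add [gofn] -> 7 lines: pvkw qhuqe euy cum ofsb gofn qhc
Final line 3: euy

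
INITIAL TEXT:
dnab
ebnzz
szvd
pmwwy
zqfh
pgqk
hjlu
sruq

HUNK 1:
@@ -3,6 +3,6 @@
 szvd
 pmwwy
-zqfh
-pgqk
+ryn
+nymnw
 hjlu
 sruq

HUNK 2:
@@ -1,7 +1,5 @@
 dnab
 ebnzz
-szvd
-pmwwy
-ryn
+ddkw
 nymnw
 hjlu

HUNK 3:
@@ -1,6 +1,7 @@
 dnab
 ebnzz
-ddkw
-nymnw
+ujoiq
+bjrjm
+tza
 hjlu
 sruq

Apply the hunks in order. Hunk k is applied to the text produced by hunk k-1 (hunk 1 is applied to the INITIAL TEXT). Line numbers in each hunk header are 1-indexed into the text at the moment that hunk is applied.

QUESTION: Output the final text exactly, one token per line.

Hunk 1: at line 3 remove [zqfh,pgqk] add [ryn,nymnw] -> 8 lines: dnab ebnzz szvd pmwwy ryn nymnw hjlu sruq
Hunk 2: at line 1 remove [szvd,pmwwy,ryn] add [ddkw] -> 6 lines: dnab ebnzz ddkw nymnw hjlu sruq
Hunk 3: at line 1 remove [ddkw,nymnw] add [ujoiq,bjrjm,tza] -> 7 lines: dnab ebnzz ujoiq bjrjm tza hjlu sruq

Answer: dnab
ebnzz
ujoiq
bjrjm
tza
hjlu
sruq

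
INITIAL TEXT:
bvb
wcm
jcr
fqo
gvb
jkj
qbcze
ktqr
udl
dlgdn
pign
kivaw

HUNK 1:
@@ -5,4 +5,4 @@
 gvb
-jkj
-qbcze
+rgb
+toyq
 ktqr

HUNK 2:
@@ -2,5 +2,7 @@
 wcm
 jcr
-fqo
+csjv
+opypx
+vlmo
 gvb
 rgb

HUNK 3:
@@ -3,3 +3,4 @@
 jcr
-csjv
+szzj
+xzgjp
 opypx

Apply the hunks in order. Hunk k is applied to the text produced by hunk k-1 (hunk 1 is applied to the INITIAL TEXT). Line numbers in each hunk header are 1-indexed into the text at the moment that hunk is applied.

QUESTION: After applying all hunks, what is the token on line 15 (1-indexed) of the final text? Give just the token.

Hunk 1: at line 5 remove [jkj,qbcze] add [rgb,toyq] -> 12 lines: bvb wcm jcr fqo gvb rgb toyq ktqr udl dlgdn pign kivaw
Hunk 2: at line 2 remove [fqo] add [csjv,opypx,vlmo] -> 14 lines: bvb wcm jcr csjv opypx vlmo gvb rgb toyq ktqr udl dlgdn pign kivaw
Hunk 3: at line 3 remove [csjv] add [szzj,xzgjp] -> 15 lines: bvb wcm jcr szzj xzgjp opypx vlmo gvb rgb toyq ktqr udl dlgdn pign kivaw
Final line 15: kivaw

Answer: kivaw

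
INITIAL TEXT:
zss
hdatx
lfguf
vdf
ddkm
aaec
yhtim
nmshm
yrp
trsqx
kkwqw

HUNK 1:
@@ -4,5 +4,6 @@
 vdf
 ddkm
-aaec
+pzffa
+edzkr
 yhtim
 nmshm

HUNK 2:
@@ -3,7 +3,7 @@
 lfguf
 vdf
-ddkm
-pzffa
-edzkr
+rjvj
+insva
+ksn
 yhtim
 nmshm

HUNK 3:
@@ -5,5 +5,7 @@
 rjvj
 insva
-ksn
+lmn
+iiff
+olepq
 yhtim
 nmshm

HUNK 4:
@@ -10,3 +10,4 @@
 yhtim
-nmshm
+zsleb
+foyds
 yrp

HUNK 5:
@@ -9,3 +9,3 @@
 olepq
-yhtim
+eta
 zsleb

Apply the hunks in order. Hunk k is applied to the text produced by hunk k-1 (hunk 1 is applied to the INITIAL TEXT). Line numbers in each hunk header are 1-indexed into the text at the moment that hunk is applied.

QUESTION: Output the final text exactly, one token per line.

Hunk 1: at line 4 remove [aaec] add [pzffa,edzkr] -> 12 lines: zss hdatx lfguf vdf ddkm pzffa edzkr yhtim nmshm yrp trsqx kkwqw
Hunk 2: at line 3 remove [ddkm,pzffa,edzkr] add [rjvj,insva,ksn] -> 12 lines: zss hdatx lfguf vdf rjvj insva ksn yhtim nmshm yrp trsqx kkwqw
Hunk 3: at line 5 remove [ksn] add [lmn,iiff,olepq] -> 14 lines: zss hdatx lfguf vdf rjvj insva lmn iiff olepq yhtim nmshm yrp trsqx kkwqw
Hunk 4: at line 10 remove [nmshm] add [zsleb,foyds] -> 15 lines: zss hdatx lfguf vdf rjvj insva lmn iiff olepq yhtim zsleb foyds yrp trsqx kkwqw
Hunk 5: at line 9 remove [yhtim] add [eta] -> 15 lines: zss hdatx lfguf vdf rjvj insva lmn iiff olepq eta zsleb foyds yrp trsqx kkwqw

Answer: zss
hdatx
lfguf
vdf
rjvj
insva
lmn
iiff
olepq
eta
zsleb
foyds
yrp
trsqx
kkwqw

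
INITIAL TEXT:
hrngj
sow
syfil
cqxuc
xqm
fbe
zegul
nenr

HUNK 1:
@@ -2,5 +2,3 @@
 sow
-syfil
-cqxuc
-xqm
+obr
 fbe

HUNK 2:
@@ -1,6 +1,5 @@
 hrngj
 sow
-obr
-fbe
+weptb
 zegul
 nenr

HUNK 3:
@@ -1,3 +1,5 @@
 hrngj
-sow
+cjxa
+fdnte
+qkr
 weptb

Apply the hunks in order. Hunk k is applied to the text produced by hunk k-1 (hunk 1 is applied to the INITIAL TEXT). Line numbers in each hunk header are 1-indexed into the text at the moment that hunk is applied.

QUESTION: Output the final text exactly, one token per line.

Hunk 1: at line 2 remove [syfil,cqxuc,xqm] add [obr] -> 6 lines: hrngj sow obr fbe zegul nenr
Hunk 2: at line 1 remove [obr,fbe] add [weptb] -> 5 lines: hrngj sow weptb zegul nenr
Hunk 3: at line 1 remove [sow] add [cjxa,fdnte,qkr] -> 7 lines: hrngj cjxa fdnte qkr weptb zegul nenr

Answer: hrngj
cjxa
fdnte
qkr
weptb
zegul
nenr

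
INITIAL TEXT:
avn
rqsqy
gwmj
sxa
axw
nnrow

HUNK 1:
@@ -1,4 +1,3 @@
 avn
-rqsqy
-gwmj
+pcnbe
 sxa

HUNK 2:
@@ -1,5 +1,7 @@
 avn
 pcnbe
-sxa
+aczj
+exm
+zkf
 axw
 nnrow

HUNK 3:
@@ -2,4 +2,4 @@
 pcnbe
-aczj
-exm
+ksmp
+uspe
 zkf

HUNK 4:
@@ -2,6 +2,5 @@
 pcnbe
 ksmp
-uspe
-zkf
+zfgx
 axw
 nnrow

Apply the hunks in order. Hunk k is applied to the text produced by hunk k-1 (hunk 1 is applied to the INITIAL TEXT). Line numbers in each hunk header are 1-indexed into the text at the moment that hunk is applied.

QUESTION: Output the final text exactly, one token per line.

Hunk 1: at line 1 remove [rqsqy,gwmj] add [pcnbe] -> 5 lines: avn pcnbe sxa axw nnrow
Hunk 2: at line 1 remove [sxa] add [aczj,exm,zkf] -> 7 lines: avn pcnbe aczj exm zkf axw nnrow
Hunk 3: at line 2 remove [aczj,exm] add [ksmp,uspe] -> 7 lines: avn pcnbe ksmp uspe zkf axw nnrow
Hunk 4: at line 2 remove [uspe,zkf] add [zfgx] -> 6 lines: avn pcnbe ksmp zfgx axw nnrow

Answer: avn
pcnbe
ksmp
zfgx
axw
nnrow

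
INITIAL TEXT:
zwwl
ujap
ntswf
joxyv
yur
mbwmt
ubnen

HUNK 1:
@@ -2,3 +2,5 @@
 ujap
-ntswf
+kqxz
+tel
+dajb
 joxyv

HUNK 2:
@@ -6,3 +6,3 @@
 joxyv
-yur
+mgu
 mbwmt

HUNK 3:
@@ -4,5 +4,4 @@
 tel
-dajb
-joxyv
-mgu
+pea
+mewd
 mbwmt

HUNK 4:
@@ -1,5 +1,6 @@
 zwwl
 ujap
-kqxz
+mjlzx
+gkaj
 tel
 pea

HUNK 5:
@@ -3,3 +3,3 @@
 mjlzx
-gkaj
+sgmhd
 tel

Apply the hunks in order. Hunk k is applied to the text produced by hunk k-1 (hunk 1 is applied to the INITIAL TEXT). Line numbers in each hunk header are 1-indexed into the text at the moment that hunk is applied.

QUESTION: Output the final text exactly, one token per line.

Answer: zwwl
ujap
mjlzx
sgmhd
tel
pea
mewd
mbwmt
ubnen

Derivation:
Hunk 1: at line 2 remove [ntswf] add [kqxz,tel,dajb] -> 9 lines: zwwl ujap kqxz tel dajb joxyv yur mbwmt ubnen
Hunk 2: at line 6 remove [yur] add [mgu] -> 9 lines: zwwl ujap kqxz tel dajb joxyv mgu mbwmt ubnen
Hunk 3: at line 4 remove [dajb,joxyv,mgu] add [pea,mewd] -> 8 lines: zwwl ujap kqxz tel pea mewd mbwmt ubnen
Hunk 4: at line 1 remove [kqxz] add [mjlzx,gkaj] -> 9 lines: zwwl ujap mjlzx gkaj tel pea mewd mbwmt ubnen
Hunk 5: at line 3 remove [gkaj] add [sgmhd] -> 9 lines: zwwl ujap mjlzx sgmhd tel pea mewd mbwmt ubnen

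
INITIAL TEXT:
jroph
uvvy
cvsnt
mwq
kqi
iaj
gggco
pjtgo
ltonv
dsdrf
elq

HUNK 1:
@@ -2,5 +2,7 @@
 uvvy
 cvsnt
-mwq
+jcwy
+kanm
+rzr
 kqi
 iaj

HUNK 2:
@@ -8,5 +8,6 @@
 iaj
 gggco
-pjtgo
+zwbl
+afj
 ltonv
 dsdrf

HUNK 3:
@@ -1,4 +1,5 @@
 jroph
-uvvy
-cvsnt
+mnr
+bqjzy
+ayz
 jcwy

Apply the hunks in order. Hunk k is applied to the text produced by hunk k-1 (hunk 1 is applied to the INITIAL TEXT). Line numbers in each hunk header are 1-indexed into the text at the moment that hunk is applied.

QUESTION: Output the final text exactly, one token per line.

Answer: jroph
mnr
bqjzy
ayz
jcwy
kanm
rzr
kqi
iaj
gggco
zwbl
afj
ltonv
dsdrf
elq

Derivation:
Hunk 1: at line 2 remove [mwq] add [jcwy,kanm,rzr] -> 13 lines: jroph uvvy cvsnt jcwy kanm rzr kqi iaj gggco pjtgo ltonv dsdrf elq
Hunk 2: at line 8 remove [pjtgo] add [zwbl,afj] -> 14 lines: jroph uvvy cvsnt jcwy kanm rzr kqi iaj gggco zwbl afj ltonv dsdrf elq
Hunk 3: at line 1 remove [uvvy,cvsnt] add [mnr,bqjzy,ayz] -> 15 lines: jroph mnr bqjzy ayz jcwy kanm rzr kqi iaj gggco zwbl afj ltonv dsdrf elq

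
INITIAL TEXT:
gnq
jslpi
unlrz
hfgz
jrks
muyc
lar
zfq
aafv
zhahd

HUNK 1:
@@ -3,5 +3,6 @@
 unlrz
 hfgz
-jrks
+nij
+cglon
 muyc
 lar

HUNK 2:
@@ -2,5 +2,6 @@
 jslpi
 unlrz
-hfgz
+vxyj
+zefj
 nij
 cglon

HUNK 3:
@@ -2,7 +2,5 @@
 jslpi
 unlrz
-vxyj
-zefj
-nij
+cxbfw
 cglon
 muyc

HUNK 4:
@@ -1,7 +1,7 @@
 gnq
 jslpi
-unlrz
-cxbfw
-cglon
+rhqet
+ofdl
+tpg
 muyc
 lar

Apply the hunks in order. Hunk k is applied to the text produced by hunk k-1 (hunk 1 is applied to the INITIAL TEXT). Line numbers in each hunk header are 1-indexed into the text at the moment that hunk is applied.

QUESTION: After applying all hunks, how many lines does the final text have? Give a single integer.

Answer: 10

Derivation:
Hunk 1: at line 3 remove [jrks] add [nij,cglon] -> 11 lines: gnq jslpi unlrz hfgz nij cglon muyc lar zfq aafv zhahd
Hunk 2: at line 2 remove [hfgz] add [vxyj,zefj] -> 12 lines: gnq jslpi unlrz vxyj zefj nij cglon muyc lar zfq aafv zhahd
Hunk 3: at line 2 remove [vxyj,zefj,nij] add [cxbfw] -> 10 lines: gnq jslpi unlrz cxbfw cglon muyc lar zfq aafv zhahd
Hunk 4: at line 1 remove [unlrz,cxbfw,cglon] add [rhqet,ofdl,tpg] -> 10 lines: gnq jslpi rhqet ofdl tpg muyc lar zfq aafv zhahd
Final line count: 10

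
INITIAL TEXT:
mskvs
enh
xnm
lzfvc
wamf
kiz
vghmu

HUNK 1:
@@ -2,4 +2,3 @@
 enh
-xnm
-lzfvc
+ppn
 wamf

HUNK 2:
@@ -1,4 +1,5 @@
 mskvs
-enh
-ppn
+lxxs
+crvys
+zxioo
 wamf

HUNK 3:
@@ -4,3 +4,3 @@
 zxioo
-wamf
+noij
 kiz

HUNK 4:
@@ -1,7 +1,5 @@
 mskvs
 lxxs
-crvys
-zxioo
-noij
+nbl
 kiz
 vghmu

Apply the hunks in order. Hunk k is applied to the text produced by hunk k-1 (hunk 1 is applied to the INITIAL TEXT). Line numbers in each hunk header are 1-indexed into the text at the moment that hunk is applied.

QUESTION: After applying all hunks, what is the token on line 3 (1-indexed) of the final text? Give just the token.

Answer: nbl

Derivation:
Hunk 1: at line 2 remove [xnm,lzfvc] add [ppn] -> 6 lines: mskvs enh ppn wamf kiz vghmu
Hunk 2: at line 1 remove [enh,ppn] add [lxxs,crvys,zxioo] -> 7 lines: mskvs lxxs crvys zxioo wamf kiz vghmu
Hunk 3: at line 4 remove [wamf] add [noij] -> 7 lines: mskvs lxxs crvys zxioo noij kiz vghmu
Hunk 4: at line 1 remove [crvys,zxioo,noij] add [nbl] -> 5 lines: mskvs lxxs nbl kiz vghmu
Final line 3: nbl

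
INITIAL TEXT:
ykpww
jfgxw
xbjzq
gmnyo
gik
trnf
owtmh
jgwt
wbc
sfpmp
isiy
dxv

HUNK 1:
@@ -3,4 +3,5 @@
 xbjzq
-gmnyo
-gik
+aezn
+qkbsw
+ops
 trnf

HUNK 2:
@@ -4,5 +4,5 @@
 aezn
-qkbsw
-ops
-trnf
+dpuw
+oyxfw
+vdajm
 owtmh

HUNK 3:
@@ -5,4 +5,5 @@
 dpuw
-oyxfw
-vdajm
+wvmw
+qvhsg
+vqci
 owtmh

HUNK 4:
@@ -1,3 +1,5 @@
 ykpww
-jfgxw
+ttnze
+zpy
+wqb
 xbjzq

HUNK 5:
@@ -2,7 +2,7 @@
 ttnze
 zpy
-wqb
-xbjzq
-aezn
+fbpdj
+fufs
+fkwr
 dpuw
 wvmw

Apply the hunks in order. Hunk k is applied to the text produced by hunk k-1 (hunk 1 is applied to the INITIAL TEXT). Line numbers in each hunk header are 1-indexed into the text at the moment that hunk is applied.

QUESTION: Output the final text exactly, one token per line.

Hunk 1: at line 3 remove [gmnyo,gik] add [aezn,qkbsw,ops] -> 13 lines: ykpww jfgxw xbjzq aezn qkbsw ops trnf owtmh jgwt wbc sfpmp isiy dxv
Hunk 2: at line 4 remove [qkbsw,ops,trnf] add [dpuw,oyxfw,vdajm] -> 13 lines: ykpww jfgxw xbjzq aezn dpuw oyxfw vdajm owtmh jgwt wbc sfpmp isiy dxv
Hunk 3: at line 5 remove [oyxfw,vdajm] add [wvmw,qvhsg,vqci] -> 14 lines: ykpww jfgxw xbjzq aezn dpuw wvmw qvhsg vqci owtmh jgwt wbc sfpmp isiy dxv
Hunk 4: at line 1 remove [jfgxw] add [ttnze,zpy,wqb] -> 16 lines: ykpww ttnze zpy wqb xbjzq aezn dpuw wvmw qvhsg vqci owtmh jgwt wbc sfpmp isiy dxv
Hunk 5: at line 2 remove [wqb,xbjzq,aezn] add [fbpdj,fufs,fkwr] -> 16 lines: ykpww ttnze zpy fbpdj fufs fkwr dpuw wvmw qvhsg vqci owtmh jgwt wbc sfpmp isiy dxv

Answer: ykpww
ttnze
zpy
fbpdj
fufs
fkwr
dpuw
wvmw
qvhsg
vqci
owtmh
jgwt
wbc
sfpmp
isiy
dxv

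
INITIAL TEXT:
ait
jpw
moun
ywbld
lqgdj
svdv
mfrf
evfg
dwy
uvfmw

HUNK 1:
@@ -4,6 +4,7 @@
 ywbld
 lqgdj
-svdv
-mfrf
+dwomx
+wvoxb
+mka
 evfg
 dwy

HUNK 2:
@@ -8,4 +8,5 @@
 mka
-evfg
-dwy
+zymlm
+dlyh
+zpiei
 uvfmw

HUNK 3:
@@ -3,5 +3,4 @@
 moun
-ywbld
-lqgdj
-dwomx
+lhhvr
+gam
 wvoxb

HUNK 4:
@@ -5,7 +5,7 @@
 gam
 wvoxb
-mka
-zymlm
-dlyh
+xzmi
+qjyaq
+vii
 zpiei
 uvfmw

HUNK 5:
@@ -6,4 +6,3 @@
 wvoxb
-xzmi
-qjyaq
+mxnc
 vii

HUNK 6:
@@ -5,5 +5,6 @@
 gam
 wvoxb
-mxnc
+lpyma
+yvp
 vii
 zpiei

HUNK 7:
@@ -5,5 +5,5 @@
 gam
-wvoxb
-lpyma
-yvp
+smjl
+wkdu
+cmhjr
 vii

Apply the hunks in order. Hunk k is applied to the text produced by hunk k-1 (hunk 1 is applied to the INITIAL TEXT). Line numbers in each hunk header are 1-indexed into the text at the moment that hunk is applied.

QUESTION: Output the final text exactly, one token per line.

Hunk 1: at line 4 remove [svdv,mfrf] add [dwomx,wvoxb,mka] -> 11 lines: ait jpw moun ywbld lqgdj dwomx wvoxb mka evfg dwy uvfmw
Hunk 2: at line 8 remove [evfg,dwy] add [zymlm,dlyh,zpiei] -> 12 lines: ait jpw moun ywbld lqgdj dwomx wvoxb mka zymlm dlyh zpiei uvfmw
Hunk 3: at line 3 remove [ywbld,lqgdj,dwomx] add [lhhvr,gam] -> 11 lines: ait jpw moun lhhvr gam wvoxb mka zymlm dlyh zpiei uvfmw
Hunk 4: at line 5 remove [mka,zymlm,dlyh] add [xzmi,qjyaq,vii] -> 11 lines: ait jpw moun lhhvr gam wvoxb xzmi qjyaq vii zpiei uvfmw
Hunk 5: at line 6 remove [xzmi,qjyaq] add [mxnc] -> 10 lines: ait jpw moun lhhvr gam wvoxb mxnc vii zpiei uvfmw
Hunk 6: at line 5 remove [mxnc] add [lpyma,yvp] -> 11 lines: ait jpw moun lhhvr gam wvoxb lpyma yvp vii zpiei uvfmw
Hunk 7: at line 5 remove [wvoxb,lpyma,yvp] add [smjl,wkdu,cmhjr] -> 11 lines: ait jpw moun lhhvr gam smjl wkdu cmhjr vii zpiei uvfmw

Answer: ait
jpw
moun
lhhvr
gam
smjl
wkdu
cmhjr
vii
zpiei
uvfmw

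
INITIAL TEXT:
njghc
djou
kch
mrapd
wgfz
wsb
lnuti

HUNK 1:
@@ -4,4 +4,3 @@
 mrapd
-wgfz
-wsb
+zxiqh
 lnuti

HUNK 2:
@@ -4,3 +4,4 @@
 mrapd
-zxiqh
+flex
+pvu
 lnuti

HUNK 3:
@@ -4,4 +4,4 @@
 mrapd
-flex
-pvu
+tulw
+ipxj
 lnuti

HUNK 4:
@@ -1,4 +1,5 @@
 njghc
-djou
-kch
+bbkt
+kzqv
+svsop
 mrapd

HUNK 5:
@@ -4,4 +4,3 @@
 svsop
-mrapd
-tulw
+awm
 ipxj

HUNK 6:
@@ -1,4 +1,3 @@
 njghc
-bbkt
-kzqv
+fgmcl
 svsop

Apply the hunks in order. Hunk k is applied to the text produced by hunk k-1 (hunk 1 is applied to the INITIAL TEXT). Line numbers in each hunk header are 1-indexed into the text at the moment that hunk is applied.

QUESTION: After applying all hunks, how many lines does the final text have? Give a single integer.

Hunk 1: at line 4 remove [wgfz,wsb] add [zxiqh] -> 6 lines: njghc djou kch mrapd zxiqh lnuti
Hunk 2: at line 4 remove [zxiqh] add [flex,pvu] -> 7 lines: njghc djou kch mrapd flex pvu lnuti
Hunk 3: at line 4 remove [flex,pvu] add [tulw,ipxj] -> 7 lines: njghc djou kch mrapd tulw ipxj lnuti
Hunk 4: at line 1 remove [djou,kch] add [bbkt,kzqv,svsop] -> 8 lines: njghc bbkt kzqv svsop mrapd tulw ipxj lnuti
Hunk 5: at line 4 remove [mrapd,tulw] add [awm] -> 7 lines: njghc bbkt kzqv svsop awm ipxj lnuti
Hunk 6: at line 1 remove [bbkt,kzqv] add [fgmcl] -> 6 lines: njghc fgmcl svsop awm ipxj lnuti
Final line count: 6

Answer: 6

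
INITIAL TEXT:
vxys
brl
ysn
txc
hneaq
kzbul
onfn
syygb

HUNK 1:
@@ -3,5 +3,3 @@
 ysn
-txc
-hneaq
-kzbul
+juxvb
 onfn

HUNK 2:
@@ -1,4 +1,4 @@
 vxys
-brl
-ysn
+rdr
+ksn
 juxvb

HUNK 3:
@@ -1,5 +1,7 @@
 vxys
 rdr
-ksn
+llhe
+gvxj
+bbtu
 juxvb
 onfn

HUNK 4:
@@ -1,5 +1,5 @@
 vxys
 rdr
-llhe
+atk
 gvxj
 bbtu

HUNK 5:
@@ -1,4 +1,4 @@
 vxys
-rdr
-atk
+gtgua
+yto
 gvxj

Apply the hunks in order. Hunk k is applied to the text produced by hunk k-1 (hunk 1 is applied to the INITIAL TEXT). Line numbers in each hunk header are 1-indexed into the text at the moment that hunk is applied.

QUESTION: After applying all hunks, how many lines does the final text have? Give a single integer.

Hunk 1: at line 3 remove [txc,hneaq,kzbul] add [juxvb] -> 6 lines: vxys brl ysn juxvb onfn syygb
Hunk 2: at line 1 remove [brl,ysn] add [rdr,ksn] -> 6 lines: vxys rdr ksn juxvb onfn syygb
Hunk 3: at line 1 remove [ksn] add [llhe,gvxj,bbtu] -> 8 lines: vxys rdr llhe gvxj bbtu juxvb onfn syygb
Hunk 4: at line 1 remove [llhe] add [atk] -> 8 lines: vxys rdr atk gvxj bbtu juxvb onfn syygb
Hunk 5: at line 1 remove [rdr,atk] add [gtgua,yto] -> 8 lines: vxys gtgua yto gvxj bbtu juxvb onfn syygb
Final line count: 8

Answer: 8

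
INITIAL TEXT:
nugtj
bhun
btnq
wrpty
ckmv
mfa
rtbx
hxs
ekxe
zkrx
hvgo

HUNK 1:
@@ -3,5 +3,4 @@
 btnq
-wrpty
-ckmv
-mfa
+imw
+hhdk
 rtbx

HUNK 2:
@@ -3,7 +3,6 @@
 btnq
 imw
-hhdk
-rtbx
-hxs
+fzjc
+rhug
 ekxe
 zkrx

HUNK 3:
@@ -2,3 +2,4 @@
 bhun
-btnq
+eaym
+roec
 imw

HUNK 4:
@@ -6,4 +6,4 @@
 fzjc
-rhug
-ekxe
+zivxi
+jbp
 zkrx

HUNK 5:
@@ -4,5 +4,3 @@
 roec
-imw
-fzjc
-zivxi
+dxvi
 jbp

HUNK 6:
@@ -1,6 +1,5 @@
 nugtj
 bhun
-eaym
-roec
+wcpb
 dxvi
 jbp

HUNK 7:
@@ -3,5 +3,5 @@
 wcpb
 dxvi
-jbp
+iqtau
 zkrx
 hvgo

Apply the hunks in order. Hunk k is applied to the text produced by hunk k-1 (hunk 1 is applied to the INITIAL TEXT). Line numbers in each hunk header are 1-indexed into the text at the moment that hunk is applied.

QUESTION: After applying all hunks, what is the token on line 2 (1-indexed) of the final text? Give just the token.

Hunk 1: at line 3 remove [wrpty,ckmv,mfa] add [imw,hhdk] -> 10 lines: nugtj bhun btnq imw hhdk rtbx hxs ekxe zkrx hvgo
Hunk 2: at line 3 remove [hhdk,rtbx,hxs] add [fzjc,rhug] -> 9 lines: nugtj bhun btnq imw fzjc rhug ekxe zkrx hvgo
Hunk 3: at line 2 remove [btnq] add [eaym,roec] -> 10 lines: nugtj bhun eaym roec imw fzjc rhug ekxe zkrx hvgo
Hunk 4: at line 6 remove [rhug,ekxe] add [zivxi,jbp] -> 10 lines: nugtj bhun eaym roec imw fzjc zivxi jbp zkrx hvgo
Hunk 5: at line 4 remove [imw,fzjc,zivxi] add [dxvi] -> 8 lines: nugtj bhun eaym roec dxvi jbp zkrx hvgo
Hunk 6: at line 1 remove [eaym,roec] add [wcpb] -> 7 lines: nugtj bhun wcpb dxvi jbp zkrx hvgo
Hunk 7: at line 3 remove [jbp] add [iqtau] -> 7 lines: nugtj bhun wcpb dxvi iqtau zkrx hvgo
Final line 2: bhun

Answer: bhun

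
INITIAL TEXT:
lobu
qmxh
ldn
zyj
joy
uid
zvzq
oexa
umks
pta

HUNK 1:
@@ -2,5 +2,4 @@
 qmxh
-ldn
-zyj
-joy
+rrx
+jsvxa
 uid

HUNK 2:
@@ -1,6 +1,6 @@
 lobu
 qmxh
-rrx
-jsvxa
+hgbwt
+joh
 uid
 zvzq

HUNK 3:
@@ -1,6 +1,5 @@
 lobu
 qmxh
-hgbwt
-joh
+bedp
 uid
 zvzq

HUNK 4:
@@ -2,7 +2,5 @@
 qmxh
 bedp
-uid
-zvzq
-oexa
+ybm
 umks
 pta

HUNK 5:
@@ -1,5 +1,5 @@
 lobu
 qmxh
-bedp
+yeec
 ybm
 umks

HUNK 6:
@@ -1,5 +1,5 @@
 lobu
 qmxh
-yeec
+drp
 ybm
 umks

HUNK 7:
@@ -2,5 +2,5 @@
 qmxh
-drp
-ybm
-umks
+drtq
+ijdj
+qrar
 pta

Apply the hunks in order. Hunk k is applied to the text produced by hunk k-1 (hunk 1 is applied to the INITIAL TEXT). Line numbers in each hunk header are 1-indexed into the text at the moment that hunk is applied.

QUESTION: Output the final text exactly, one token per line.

Answer: lobu
qmxh
drtq
ijdj
qrar
pta

Derivation:
Hunk 1: at line 2 remove [ldn,zyj,joy] add [rrx,jsvxa] -> 9 lines: lobu qmxh rrx jsvxa uid zvzq oexa umks pta
Hunk 2: at line 1 remove [rrx,jsvxa] add [hgbwt,joh] -> 9 lines: lobu qmxh hgbwt joh uid zvzq oexa umks pta
Hunk 3: at line 1 remove [hgbwt,joh] add [bedp] -> 8 lines: lobu qmxh bedp uid zvzq oexa umks pta
Hunk 4: at line 2 remove [uid,zvzq,oexa] add [ybm] -> 6 lines: lobu qmxh bedp ybm umks pta
Hunk 5: at line 1 remove [bedp] add [yeec] -> 6 lines: lobu qmxh yeec ybm umks pta
Hunk 6: at line 1 remove [yeec] add [drp] -> 6 lines: lobu qmxh drp ybm umks pta
Hunk 7: at line 2 remove [drp,ybm,umks] add [drtq,ijdj,qrar] -> 6 lines: lobu qmxh drtq ijdj qrar pta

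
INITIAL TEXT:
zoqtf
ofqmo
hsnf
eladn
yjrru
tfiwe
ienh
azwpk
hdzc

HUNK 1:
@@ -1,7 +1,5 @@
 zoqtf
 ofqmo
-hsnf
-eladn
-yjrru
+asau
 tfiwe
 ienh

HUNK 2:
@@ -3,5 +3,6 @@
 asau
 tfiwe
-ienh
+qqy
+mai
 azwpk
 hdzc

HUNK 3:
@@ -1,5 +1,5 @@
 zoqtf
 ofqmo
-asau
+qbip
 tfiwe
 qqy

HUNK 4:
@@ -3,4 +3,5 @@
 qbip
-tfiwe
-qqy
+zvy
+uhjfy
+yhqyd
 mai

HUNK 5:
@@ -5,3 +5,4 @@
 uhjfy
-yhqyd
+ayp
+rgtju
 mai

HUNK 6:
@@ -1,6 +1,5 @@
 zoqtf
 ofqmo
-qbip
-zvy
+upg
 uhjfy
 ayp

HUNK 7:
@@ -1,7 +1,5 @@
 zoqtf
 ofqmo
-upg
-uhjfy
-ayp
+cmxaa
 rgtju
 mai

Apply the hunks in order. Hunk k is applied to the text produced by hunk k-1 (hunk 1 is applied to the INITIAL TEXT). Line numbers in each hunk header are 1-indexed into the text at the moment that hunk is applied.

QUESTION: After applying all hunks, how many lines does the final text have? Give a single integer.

Answer: 7

Derivation:
Hunk 1: at line 1 remove [hsnf,eladn,yjrru] add [asau] -> 7 lines: zoqtf ofqmo asau tfiwe ienh azwpk hdzc
Hunk 2: at line 3 remove [ienh] add [qqy,mai] -> 8 lines: zoqtf ofqmo asau tfiwe qqy mai azwpk hdzc
Hunk 3: at line 1 remove [asau] add [qbip] -> 8 lines: zoqtf ofqmo qbip tfiwe qqy mai azwpk hdzc
Hunk 4: at line 3 remove [tfiwe,qqy] add [zvy,uhjfy,yhqyd] -> 9 lines: zoqtf ofqmo qbip zvy uhjfy yhqyd mai azwpk hdzc
Hunk 5: at line 5 remove [yhqyd] add [ayp,rgtju] -> 10 lines: zoqtf ofqmo qbip zvy uhjfy ayp rgtju mai azwpk hdzc
Hunk 6: at line 1 remove [qbip,zvy] add [upg] -> 9 lines: zoqtf ofqmo upg uhjfy ayp rgtju mai azwpk hdzc
Hunk 7: at line 1 remove [upg,uhjfy,ayp] add [cmxaa] -> 7 lines: zoqtf ofqmo cmxaa rgtju mai azwpk hdzc
Final line count: 7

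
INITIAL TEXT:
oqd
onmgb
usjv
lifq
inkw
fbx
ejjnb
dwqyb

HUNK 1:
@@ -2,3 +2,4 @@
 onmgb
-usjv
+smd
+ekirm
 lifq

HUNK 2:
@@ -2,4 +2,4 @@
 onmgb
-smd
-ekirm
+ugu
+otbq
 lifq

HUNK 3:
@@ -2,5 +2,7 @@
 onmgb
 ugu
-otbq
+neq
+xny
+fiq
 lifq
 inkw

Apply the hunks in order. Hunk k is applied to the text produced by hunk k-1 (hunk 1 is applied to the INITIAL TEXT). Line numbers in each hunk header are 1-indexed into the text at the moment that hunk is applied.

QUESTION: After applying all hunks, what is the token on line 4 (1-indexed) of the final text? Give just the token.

Answer: neq

Derivation:
Hunk 1: at line 2 remove [usjv] add [smd,ekirm] -> 9 lines: oqd onmgb smd ekirm lifq inkw fbx ejjnb dwqyb
Hunk 2: at line 2 remove [smd,ekirm] add [ugu,otbq] -> 9 lines: oqd onmgb ugu otbq lifq inkw fbx ejjnb dwqyb
Hunk 3: at line 2 remove [otbq] add [neq,xny,fiq] -> 11 lines: oqd onmgb ugu neq xny fiq lifq inkw fbx ejjnb dwqyb
Final line 4: neq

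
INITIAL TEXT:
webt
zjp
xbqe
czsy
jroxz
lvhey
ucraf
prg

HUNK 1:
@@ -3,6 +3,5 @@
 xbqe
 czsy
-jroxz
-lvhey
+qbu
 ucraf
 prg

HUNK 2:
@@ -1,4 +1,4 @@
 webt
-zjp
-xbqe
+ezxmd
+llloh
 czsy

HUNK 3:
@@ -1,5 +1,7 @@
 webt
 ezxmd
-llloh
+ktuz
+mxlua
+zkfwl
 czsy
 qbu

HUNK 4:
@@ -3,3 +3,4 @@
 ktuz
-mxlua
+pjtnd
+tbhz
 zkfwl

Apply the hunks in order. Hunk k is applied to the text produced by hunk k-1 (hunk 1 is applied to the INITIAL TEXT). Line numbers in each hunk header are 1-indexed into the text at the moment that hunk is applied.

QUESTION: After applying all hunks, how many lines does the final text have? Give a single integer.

Hunk 1: at line 3 remove [jroxz,lvhey] add [qbu] -> 7 lines: webt zjp xbqe czsy qbu ucraf prg
Hunk 2: at line 1 remove [zjp,xbqe] add [ezxmd,llloh] -> 7 lines: webt ezxmd llloh czsy qbu ucraf prg
Hunk 3: at line 1 remove [llloh] add [ktuz,mxlua,zkfwl] -> 9 lines: webt ezxmd ktuz mxlua zkfwl czsy qbu ucraf prg
Hunk 4: at line 3 remove [mxlua] add [pjtnd,tbhz] -> 10 lines: webt ezxmd ktuz pjtnd tbhz zkfwl czsy qbu ucraf prg
Final line count: 10

Answer: 10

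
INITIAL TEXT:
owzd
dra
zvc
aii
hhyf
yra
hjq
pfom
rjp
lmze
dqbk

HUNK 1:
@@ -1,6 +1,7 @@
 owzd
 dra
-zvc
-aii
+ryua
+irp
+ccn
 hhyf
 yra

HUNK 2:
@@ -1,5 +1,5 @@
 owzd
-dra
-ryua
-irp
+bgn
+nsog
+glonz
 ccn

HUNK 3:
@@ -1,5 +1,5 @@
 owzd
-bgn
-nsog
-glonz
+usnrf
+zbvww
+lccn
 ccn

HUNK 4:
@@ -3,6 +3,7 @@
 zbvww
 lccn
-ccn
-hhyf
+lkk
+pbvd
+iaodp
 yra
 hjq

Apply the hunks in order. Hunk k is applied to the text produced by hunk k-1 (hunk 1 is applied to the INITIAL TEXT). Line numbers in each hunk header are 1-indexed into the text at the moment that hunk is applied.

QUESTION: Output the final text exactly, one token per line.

Answer: owzd
usnrf
zbvww
lccn
lkk
pbvd
iaodp
yra
hjq
pfom
rjp
lmze
dqbk

Derivation:
Hunk 1: at line 1 remove [zvc,aii] add [ryua,irp,ccn] -> 12 lines: owzd dra ryua irp ccn hhyf yra hjq pfom rjp lmze dqbk
Hunk 2: at line 1 remove [dra,ryua,irp] add [bgn,nsog,glonz] -> 12 lines: owzd bgn nsog glonz ccn hhyf yra hjq pfom rjp lmze dqbk
Hunk 3: at line 1 remove [bgn,nsog,glonz] add [usnrf,zbvww,lccn] -> 12 lines: owzd usnrf zbvww lccn ccn hhyf yra hjq pfom rjp lmze dqbk
Hunk 4: at line 3 remove [ccn,hhyf] add [lkk,pbvd,iaodp] -> 13 lines: owzd usnrf zbvww lccn lkk pbvd iaodp yra hjq pfom rjp lmze dqbk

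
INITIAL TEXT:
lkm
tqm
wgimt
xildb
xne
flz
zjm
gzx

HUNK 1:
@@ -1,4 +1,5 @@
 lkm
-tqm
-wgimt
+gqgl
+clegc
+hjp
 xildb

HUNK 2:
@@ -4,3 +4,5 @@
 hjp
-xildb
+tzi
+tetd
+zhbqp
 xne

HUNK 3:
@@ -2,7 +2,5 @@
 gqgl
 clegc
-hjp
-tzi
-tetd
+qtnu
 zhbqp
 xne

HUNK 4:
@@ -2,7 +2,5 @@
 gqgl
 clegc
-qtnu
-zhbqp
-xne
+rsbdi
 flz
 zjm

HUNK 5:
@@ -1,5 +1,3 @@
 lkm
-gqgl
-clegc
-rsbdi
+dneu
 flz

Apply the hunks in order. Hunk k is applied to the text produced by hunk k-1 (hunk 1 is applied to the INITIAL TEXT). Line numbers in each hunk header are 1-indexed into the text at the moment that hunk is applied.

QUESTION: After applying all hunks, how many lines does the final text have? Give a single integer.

Hunk 1: at line 1 remove [tqm,wgimt] add [gqgl,clegc,hjp] -> 9 lines: lkm gqgl clegc hjp xildb xne flz zjm gzx
Hunk 2: at line 4 remove [xildb] add [tzi,tetd,zhbqp] -> 11 lines: lkm gqgl clegc hjp tzi tetd zhbqp xne flz zjm gzx
Hunk 3: at line 2 remove [hjp,tzi,tetd] add [qtnu] -> 9 lines: lkm gqgl clegc qtnu zhbqp xne flz zjm gzx
Hunk 4: at line 2 remove [qtnu,zhbqp,xne] add [rsbdi] -> 7 lines: lkm gqgl clegc rsbdi flz zjm gzx
Hunk 5: at line 1 remove [gqgl,clegc,rsbdi] add [dneu] -> 5 lines: lkm dneu flz zjm gzx
Final line count: 5

Answer: 5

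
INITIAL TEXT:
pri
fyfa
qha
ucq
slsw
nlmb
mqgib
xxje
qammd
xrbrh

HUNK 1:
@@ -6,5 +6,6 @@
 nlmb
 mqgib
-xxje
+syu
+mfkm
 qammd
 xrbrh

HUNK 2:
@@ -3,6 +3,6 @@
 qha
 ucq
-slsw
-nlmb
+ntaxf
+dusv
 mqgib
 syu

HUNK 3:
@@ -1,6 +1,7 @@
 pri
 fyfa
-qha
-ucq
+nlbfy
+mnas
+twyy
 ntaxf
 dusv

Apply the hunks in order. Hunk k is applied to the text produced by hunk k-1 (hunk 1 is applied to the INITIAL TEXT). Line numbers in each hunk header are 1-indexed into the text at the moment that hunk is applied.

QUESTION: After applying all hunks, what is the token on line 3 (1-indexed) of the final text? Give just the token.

Answer: nlbfy

Derivation:
Hunk 1: at line 6 remove [xxje] add [syu,mfkm] -> 11 lines: pri fyfa qha ucq slsw nlmb mqgib syu mfkm qammd xrbrh
Hunk 2: at line 3 remove [slsw,nlmb] add [ntaxf,dusv] -> 11 lines: pri fyfa qha ucq ntaxf dusv mqgib syu mfkm qammd xrbrh
Hunk 3: at line 1 remove [qha,ucq] add [nlbfy,mnas,twyy] -> 12 lines: pri fyfa nlbfy mnas twyy ntaxf dusv mqgib syu mfkm qammd xrbrh
Final line 3: nlbfy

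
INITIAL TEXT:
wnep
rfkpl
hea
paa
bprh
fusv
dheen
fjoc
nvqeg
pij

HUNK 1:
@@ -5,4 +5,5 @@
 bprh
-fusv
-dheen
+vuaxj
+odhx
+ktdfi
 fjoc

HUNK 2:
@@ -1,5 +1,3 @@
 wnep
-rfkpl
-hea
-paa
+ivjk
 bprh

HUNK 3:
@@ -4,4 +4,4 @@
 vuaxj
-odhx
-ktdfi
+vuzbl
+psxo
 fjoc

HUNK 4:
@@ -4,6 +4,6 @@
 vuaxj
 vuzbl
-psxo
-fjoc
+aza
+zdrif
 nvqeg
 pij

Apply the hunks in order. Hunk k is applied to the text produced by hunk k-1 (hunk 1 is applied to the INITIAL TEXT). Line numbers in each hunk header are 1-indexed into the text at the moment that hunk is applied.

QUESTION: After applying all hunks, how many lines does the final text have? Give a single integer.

Hunk 1: at line 5 remove [fusv,dheen] add [vuaxj,odhx,ktdfi] -> 11 lines: wnep rfkpl hea paa bprh vuaxj odhx ktdfi fjoc nvqeg pij
Hunk 2: at line 1 remove [rfkpl,hea,paa] add [ivjk] -> 9 lines: wnep ivjk bprh vuaxj odhx ktdfi fjoc nvqeg pij
Hunk 3: at line 4 remove [odhx,ktdfi] add [vuzbl,psxo] -> 9 lines: wnep ivjk bprh vuaxj vuzbl psxo fjoc nvqeg pij
Hunk 4: at line 4 remove [psxo,fjoc] add [aza,zdrif] -> 9 lines: wnep ivjk bprh vuaxj vuzbl aza zdrif nvqeg pij
Final line count: 9

Answer: 9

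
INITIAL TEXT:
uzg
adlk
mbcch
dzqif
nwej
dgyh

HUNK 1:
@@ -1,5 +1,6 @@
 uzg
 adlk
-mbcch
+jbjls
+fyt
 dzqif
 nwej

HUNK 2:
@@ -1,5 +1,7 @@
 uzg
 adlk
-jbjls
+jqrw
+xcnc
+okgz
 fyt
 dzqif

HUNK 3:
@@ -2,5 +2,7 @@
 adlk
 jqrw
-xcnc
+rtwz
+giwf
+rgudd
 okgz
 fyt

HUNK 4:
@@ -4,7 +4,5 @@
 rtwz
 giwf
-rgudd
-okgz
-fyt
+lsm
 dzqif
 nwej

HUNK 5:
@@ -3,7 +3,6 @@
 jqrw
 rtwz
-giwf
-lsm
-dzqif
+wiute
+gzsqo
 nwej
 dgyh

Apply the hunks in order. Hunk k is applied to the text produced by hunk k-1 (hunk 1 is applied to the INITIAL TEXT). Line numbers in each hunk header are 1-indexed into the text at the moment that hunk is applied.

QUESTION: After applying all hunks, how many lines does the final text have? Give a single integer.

Answer: 8

Derivation:
Hunk 1: at line 1 remove [mbcch] add [jbjls,fyt] -> 7 lines: uzg adlk jbjls fyt dzqif nwej dgyh
Hunk 2: at line 1 remove [jbjls] add [jqrw,xcnc,okgz] -> 9 lines: uzg adlk jqrw xcnc okgz fyt dzqif nwej dgyh
Hunk 3: at line 2 remove [xcnc] add [rtwz,giwf,rgudd] -> 11 lines: uzg adlk jqrw rtwz giwf rgudd okgz fyt dzqif nwej dgyh
Hunk 4: at line 4 remove [rgudd,okgz,fyt] add [lsm] -> 9 lines: uzg adlk jqrw rtwz giwf lsm dzqif nwej dgyh
Hunk 5: at line 3 remove [giwf,lsm,dzqif] add [wiute,gzsqo] -> 8 lines: uzg adlk jqrw rtwz wiute gzsqo nwej dgyh
Final line count: 8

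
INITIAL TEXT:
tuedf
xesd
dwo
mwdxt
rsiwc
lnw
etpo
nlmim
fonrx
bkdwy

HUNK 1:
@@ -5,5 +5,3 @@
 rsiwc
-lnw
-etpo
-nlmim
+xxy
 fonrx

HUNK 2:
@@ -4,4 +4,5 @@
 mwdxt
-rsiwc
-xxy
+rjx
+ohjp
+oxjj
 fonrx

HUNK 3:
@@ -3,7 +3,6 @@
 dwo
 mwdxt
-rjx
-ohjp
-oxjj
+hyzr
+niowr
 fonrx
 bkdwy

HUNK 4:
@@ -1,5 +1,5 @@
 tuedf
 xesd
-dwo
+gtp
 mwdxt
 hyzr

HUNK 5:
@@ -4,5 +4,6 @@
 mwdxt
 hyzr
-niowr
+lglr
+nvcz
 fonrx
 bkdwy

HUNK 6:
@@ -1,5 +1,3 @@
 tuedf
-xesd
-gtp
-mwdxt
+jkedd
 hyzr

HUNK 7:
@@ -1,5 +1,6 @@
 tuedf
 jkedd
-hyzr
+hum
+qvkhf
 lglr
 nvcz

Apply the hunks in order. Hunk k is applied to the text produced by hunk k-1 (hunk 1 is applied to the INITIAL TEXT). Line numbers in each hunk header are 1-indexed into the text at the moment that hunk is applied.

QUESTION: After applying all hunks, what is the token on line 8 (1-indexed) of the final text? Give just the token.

Answer: bkdwy

Derivation:
Hunk 1: at line 5 remove [lnw,etpo,nlmim] add [xxy] -> 8 lines: tuedf xesd dwo mwdxt rsiwc xxy fonrx bkdwy
Hunk 2: at line 4 remove [rsiwc,xxy] add [rjx,ohjp,oxjj] -> 9 lines: tuedf xesd dwo mwdxt rjx ohjp oxjj fonrx bkdwy
Hunk 3: at line 3 remove [rjx,ohjp,oxjj] add [hyzr,niowr] -> 8 lines: tuedf xesd dwo mwdxt hyzr niowr fonrx bkdwy
Hunk 4: at line 1 remove [dwo] add [gtp] -> 8 lines: tuedf xesd gtp mwdxt hyzr niowr fonrx bkdwy
Hunk 5: at line 4 remove [niowr] add [lglr,nvcz] -> 9 lines: tuedf xesd gtp mwdxt hyzr lglr nvcz fonrx bkdwy
Hunk 6: at line 1 remove [xesd,gtp,mwdxt] add [jkedd] -> 7 lines: tuedf jkedd hyzr lglr nvcz fonrx bkdwy
Hunk 7: at line 1 remove [hyzr] add [hum,qvkhf] -> 8 lines: tuedf jkedd hum qvkhf lglr nvcz fonrx bkdwy
Final line 8: bkdwy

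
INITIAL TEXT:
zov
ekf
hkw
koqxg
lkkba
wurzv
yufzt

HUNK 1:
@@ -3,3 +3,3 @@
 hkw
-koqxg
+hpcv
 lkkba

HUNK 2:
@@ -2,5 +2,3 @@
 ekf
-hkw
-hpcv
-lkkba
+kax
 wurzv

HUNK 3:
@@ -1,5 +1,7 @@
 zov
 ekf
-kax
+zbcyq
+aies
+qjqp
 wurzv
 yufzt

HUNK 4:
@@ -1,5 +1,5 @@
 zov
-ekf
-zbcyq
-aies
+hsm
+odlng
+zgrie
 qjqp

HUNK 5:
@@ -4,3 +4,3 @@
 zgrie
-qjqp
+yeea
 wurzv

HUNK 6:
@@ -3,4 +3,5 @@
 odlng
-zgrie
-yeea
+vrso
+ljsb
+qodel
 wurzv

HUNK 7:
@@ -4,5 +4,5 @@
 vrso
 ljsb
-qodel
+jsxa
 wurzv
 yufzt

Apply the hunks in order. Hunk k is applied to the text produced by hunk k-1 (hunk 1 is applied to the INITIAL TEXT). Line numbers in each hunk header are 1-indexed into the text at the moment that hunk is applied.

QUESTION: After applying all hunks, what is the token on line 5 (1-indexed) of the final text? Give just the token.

Answer: ljsb

Derivation:
Hunk 1: at line 3 remove [koqxg] add [hpcv] -> 7 lines: zov ekf hkw hpcv lkkba wurzv yufzt
Hunk 2: at line 2 remove [hkw,hpcv,lkkba] add [kax] -> 5 lines: zov ekf kax wurzv yufzt
Hunk 3: at line 1 remove [kax] add [zbcyq,aies,qjqp] -> 7 lines: zov ekf zbcyq aies qjqp wurzv yufzt
Hunk 4: at line 1 remove [ekf,zbcyq,aies] add [hsm,odlng,zgrie] -> 7 lines: zov hsm odlng zgrie qjqp wurzv yufzt
Hunk 5: at line 4 remove [qjqp] add [yeea] -> 7 lines: zov hsm odlng zgrie yeea wurzv yufzt
Hunk 6: at line 3 remove [zgrie,yeea] add [vrso,ljsb,qodel] -> 8 lines: zov hsm odlng vrso ljsb qodel wurzv yufzt
Hunk 7: at line 4 remove [qodel] add [jsxa] -> 8 lines: zov hsm odlng vrso ljsb jsxa wurzv yufzt
Final line 5: ljsb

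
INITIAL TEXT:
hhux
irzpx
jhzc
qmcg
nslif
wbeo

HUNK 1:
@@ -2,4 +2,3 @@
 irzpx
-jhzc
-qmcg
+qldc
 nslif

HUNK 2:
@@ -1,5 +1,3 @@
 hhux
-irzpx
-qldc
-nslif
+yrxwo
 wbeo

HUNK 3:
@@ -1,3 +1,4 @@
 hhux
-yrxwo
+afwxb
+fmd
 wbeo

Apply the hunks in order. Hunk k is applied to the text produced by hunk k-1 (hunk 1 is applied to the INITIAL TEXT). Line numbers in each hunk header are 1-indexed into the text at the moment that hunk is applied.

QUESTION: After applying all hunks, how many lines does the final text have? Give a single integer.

Hunk 1: at line 2 remove [jhzc,qmcg] add [qldc] -> 5 lines: hhux irzpx qldc nslif wbeo
Hunk 2: at line 1 remove [irzpx,qldc,nslif] add [yrxwo] -> 3 lines: hhux yrxwo wbeo
Hunk 3: at line 1 remove [yrxwo] add [afwxb,fmd] -> 4 lines: hhux afwxb fmd wbeo
Final line count: 4

Answer: 4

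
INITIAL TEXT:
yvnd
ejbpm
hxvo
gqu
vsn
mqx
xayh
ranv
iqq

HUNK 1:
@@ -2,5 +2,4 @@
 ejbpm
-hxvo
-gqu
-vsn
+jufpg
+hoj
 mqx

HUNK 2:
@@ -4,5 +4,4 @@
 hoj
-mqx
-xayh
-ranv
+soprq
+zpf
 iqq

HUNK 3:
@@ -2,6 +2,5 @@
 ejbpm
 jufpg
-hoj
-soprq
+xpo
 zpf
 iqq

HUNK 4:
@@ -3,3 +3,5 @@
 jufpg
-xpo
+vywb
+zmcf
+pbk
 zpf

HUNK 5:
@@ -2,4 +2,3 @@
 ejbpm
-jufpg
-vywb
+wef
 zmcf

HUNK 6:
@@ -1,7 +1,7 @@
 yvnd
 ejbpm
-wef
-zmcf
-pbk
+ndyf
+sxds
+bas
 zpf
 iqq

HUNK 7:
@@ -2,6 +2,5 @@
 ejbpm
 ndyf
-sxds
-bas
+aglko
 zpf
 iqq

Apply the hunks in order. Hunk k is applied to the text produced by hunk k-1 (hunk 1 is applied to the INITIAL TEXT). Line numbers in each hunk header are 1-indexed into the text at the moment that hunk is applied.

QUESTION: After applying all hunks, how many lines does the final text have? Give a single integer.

Hunk 1: at line 2 remove [hxvo,gqu,vsn] add [jufpg,hoj] -> 8 lines: yvnd ejbpm jufpg hoj mqx xayh ranv iqq
Hunk 2: at line 4 remove [mqx,xayh,ranv] add [soprq,zpf] -> 7 lines: yvnd ejbpm jufpg hoj soprq zpf iqq
Hunk 3: at line 2 remove [hoj,soprq] add [xpo] -> 6 lines: yvnd ejbpm jufpg xpo zpf iqq
Hunk 4: at line 3 remove [xpo] add [vywb,zmcf,pbk] -> 8 lines: yvnd ejbpm jufpg vywb zmcf pbk zpf iqq
Hunk 5: at line 2 remove [jufpg,vywb] add [wef] -> 7 lines: yvnd ejbpm wef zmcf pbk zpf iqq
Hunk 6: at line 1 remove [wef,zmcf,pbk] add [ndyf,sxds,bas] -> 7 lines: yvnd ejbpm ndyf sxds bas zpf iqq
Hunk 7: at line 2 remove [sxds,bas] add [aglko] -> 6 lines: yvnd ejbpm ndyf aglko zpf iqq
Final line count: 6

Answer: 6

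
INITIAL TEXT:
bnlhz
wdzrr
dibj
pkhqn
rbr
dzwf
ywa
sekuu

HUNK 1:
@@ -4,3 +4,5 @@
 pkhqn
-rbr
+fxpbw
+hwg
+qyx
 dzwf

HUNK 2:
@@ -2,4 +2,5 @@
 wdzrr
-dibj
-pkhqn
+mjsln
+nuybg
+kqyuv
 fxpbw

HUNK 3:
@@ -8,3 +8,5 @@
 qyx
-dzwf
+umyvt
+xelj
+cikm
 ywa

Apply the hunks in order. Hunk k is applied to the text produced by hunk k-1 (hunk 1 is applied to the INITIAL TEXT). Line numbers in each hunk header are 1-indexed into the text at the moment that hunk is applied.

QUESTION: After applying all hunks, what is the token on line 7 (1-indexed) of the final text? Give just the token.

Answer: hwg

Derivation:
Hunk 1: at line 4 remove [rbr] add [fxpbw,hwg,qyx] -> 10 lines: bnlhz wdzrr dibj pkhqn fxpbw hwg qyx dzwf ywa sekuu
Hunk 2: at line 2 remove [dibj,pkhqn] add [mjsln,nuybg,kqyuv] -> 11 lines: bnlhz wdzrr mjsln nuybg kqyuv fxpbw hwg qyx dzwf ywa sekuu
Hunk 3: at line 8 remove [dzwf] add [umyvt,xelj,cikm] -> 13 lines: bnlhz wdzrr mjsln nuybg kqyuv fxpbw hwg qyx umyvt xelj cikm ywa sekuu
Final line 7: hwg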